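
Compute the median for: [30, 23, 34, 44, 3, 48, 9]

30

Step 1: Sort the data in ascending order: [3, 9, 23, 30, 34, 44, 48]
Step 2: The number of values is n = 7.
Step 3: Since n is odd, the median is the middle value at position 4: 30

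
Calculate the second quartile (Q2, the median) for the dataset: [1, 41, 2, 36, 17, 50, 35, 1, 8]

17

Step 1: Sort the data: [1, 1, 2, 8, 17, 35, 36, 41, 50]
Step 2: n = 9
Step 3: Q2 is the median. Since n is odd, it is the middle value at position 5: 17
Step 4: Q2 = 17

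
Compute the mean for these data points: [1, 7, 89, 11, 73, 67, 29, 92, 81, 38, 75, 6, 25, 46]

45.7143

Step 1: Sum all values: 1 + 7 + 89 + 11 + 73 + 67 + 29 + 92 + 81 + 38 + 75 + 6 + 25 + 46 = 640
Step 2: Count the number of values: n = 14
Step 3: Mean = sum / n = 640 / 14 = 45.7143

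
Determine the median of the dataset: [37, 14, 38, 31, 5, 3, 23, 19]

21

Step 1: Sort the data in ascending order: [3, 5, 14, 19, 23, 31, 37, 38]
Step 2: The number of values is n = 8.
Step 3: Since n is even, the median is the average of positions 4 and 5:
  Median = (19 + 23) / 2 = 21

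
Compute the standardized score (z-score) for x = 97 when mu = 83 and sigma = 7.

2

Step 1: Recall the z-score formula: z = (x - mu) / sigma
Step 2: Substitute values: z = (97 - 83) / 7
Step 3: z = 14 / 7 = 2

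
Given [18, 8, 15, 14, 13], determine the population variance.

10.64

Step 1: Compute the mean: (18 + 8 + 15 + 14 + 13) / 5 = 13.6
Step 2: Compute squared deviations from the mean:
  (18 - 13.6)^2 = 19.36
  (8 - 13.6)^2 = 31.36
  (15 - 13.6)^2 = 1.96
  (14 - 13.6)^2 = 0.16
  (13 - 13.6)^2 = 0.36
Step 3: Sum of squared deviations = 53.2
Step 4: Population variance = 53.2 / 5 = 10.64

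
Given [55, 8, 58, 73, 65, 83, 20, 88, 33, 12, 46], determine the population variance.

707.4215

Step 1: Compute the mean: (55 + 8 + 58 + 73 + 65 + 83 + 20 + 88 + 33 + 12 + 46) / 11 = 49.1818
Step 2: Compute squared deviations from the mean:
  (55 - 49.1818)^2 = 33.8512
  (8 - 49.1818)^2 = 1695.9421
  (58 - 49.1818)^2 = 77.7603
  (73 - 49.1818)^2 = 567.3058
  (65 - 49.1818)^2 = 250.2149
  (83 - 49.1818)^2 = 1143.6694
  (20 - 49.1818)^2 = 851.5785
  (88 - 49.1818)^2 = 1506.8512
  (33 - 49.1818)^2 = 261.8512
  (12 - 49.1818)^2 = 1382.4876
  (46 - 49.1818)^2 = 10.124
Step 3: Sum of squared deviations = 7781.6364
Step 4: Population variance = 7781.6364 / 11 = 707.4215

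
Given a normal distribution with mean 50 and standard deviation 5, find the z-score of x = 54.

0.8

Step 1: Recall the z-score formula: z = (x - mu) / sigma
Step 2: Substitute values: z = (54 - 50) / 5
Step 3: z = 4 / 5 = 0.8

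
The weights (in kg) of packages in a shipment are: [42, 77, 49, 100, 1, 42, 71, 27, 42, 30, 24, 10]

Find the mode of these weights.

42

Step 1: Count the frequency of each value:
  1: appears 1 time(s)
  10: appears 1 time(s)
  24: appears 1 time(s)
  27: appears 1 time(s)
  30: appears 1 time(s)
  42: appears 3 time(s)
  49: appears 1 time(s)
  71: appears 1 time(s)
  77: appears 1 time(s)
  100: appears 1 time(s)
Step 2: The value 42 appears most frequently (3 times).
Step 3: Mode = 42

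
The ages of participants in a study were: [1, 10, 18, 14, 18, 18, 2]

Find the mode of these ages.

18

Step 1: Count the frequency of each value:
  1: appears 1 time(s)
  2: appears 1 time(s)
  10: appears 1 time(s)
  14: appears 1 time(s)
  18: appears 3 time(s)
Step 2: The value 18 appears most frequently (3 times).
Step 3: Mode = 18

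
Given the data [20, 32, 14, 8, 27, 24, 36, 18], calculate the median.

22

Step 1: Sort the data in ascending order: [8, 14, 18, 20, 24, 27, 32, 36]
Step 2: The number of values is n = 8.
Step 3: Since n is even, the median is the average of positions 4 and 5:
  Median = (20 + 24) / 2 = 22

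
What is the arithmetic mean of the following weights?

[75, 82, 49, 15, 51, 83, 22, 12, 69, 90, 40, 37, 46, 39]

50.7143

Step 1: Sum all values: 75 + 82 + 49 + 15 + 51 + 83 + 22 + 12 + 69 + 90 + 40 + 37 + 46 + 39 = 710
Step 2: Count the number of values: n = 14
Step 3: Mean = sum / n = 710 / 14 = 50.7143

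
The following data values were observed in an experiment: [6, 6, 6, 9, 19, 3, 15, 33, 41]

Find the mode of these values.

6

Step 1: Count the frequency of each value:
  3: appears 1 time(s)
  6: appears 3 time(s)
  9: appears 1 time(s)
  15: appears 1 time(s)
  19: appears 1 time(s)
  33: appears 1 time(s)
  41: appears 1 time(s)
Step 2: The value 6 appears most frequently (3 times).
Step 3: Mode = 6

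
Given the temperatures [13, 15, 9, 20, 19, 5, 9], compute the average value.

12.8571

Step 1: Sum all values: 13 + 15 + 9 + 20 + 19 + 5 + 9 = 90
Step 2: Count the number of values: n = 7
Step 3: Mean = sum / n = 90 / 7 = 12.8571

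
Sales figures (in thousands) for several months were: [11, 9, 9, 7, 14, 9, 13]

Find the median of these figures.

9

Step 1: Sort the data in ascending order: [7, 9, 9, 9, 11, 13, 14]
Step 2: The number of values is n = 7.
Step 3: Since n is odd, the median is the middle value at position 4: 9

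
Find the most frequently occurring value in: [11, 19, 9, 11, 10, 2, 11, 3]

11

Step 1: Count the frequency of each value:
  2: appears 1 time(s)
  3: appears 1 time(s)
  9: appears 1 time(s)
  10: appears 1 time(s)
  11: appears 3 time(s)
  19: appears 1 time(s)
Step 2: The value 11 appears most frequently (3 times).
Step 3: Mode = 11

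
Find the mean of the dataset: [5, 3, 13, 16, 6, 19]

10.3333

Step 1: Sum all values: 5 + 3 + 13 + 16 + 6 + 19 = 62
Step 2: Count the number of values: n = 6
Step 3: Mean = sum / n = 62 / 6 = 10.3333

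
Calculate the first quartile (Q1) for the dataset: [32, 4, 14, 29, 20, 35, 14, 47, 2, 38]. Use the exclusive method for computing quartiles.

11.5

Step 1: Sort the data: [2, 4, 14, 14, 20, 29, 32, 35, 38, 47]
Step 2: n = 10
Step 3: Using the exclusive quartile method:
  Q1 = 11.5
  Q2 (median) = 24.5
  Q3 = 35.75
  IQR = Q3 - Q1 = 35.75 - 11.5 = 24.25
Step 4: Q1 = 11.5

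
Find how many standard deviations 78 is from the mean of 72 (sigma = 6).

1

Step 1: Recall the z-score formula: z = (x - mu) / sigma
Step 2: Substitute values: z = (78 - 72) / 6
Step 3: z = 6 / 6 = 1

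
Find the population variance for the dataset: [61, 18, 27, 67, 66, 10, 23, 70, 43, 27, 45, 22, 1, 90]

652.0612

Step 1: Compute the mean: (61 + 18 + 27 + 67 + 66 + 10 + 23 + 70 + 43 + 27 + 45 + 22 + 1 + 90) / 14 = 40.7143
Step 2: Compute squared deviations from the mean:
  (61 - 40.7143)^2 = 411.5102
  (18 - 40.7143)^2 = 515.9388
  (27 - 40.7143)^2 = 188.0816
  (67 - 40.7143)^2 = 690.9388
  (66 - 40.7143)^2 = 639.3673
  (10 - 40.7143)^2 = 943.3673
  (23 - 40.7143)^2 = 313.7959
  (70 - 40.7143)^2 = 857.6531
  (43 - 40.7143)^2 = 5.2245
  (27 - 40.7143)^2 = 188.0816
  (45 - 40.7143)^2 = 18.3673
  (22 - 40.7143)^2 = 350.2245
  (1 - 40.7143)^2 = 1577.2245
  (90 - 40.7143)^2 = 2429.0816
Step 3: Sum of squared deviations = 9128.8571
Step 4: Population variance = 9128.8571 / 14 = 652.0612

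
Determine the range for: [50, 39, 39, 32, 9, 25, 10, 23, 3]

47

Step 1: Identify the maximum value: max = 50
Step 2: Identify the minimum value: min = 3
Step 3: Range = max - min = 50 - 3 = 47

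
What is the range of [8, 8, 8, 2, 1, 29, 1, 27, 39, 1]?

38

Step 1: Identify the maximum value: max = 39
Step 2: Identify the minimum value: min = 1
Step 3: Range = max - min = 39 - 1 = 38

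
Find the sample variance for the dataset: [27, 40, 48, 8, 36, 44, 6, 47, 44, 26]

239.8222

Step 1: Compute the mean: (27 + 40 + 48 + 8 + 36 + 44 + 6 + 47 + 44 + 26) / 10 = 32.6
Step 2: Compute squared deviations from the mean:
  (27 - 32.6)^2 = 31.36
  (40 - 32.6)^2 = 54.76
  (48 - 32.6)^2 = 237.16
  (8 - 32.6)^2 = 605.16
  (36 - 32.6)^2 = 11.56
  (44 - 32.6)^2 = 129.96
  (6 - 32.6)^2 = 707.56
  (47 - 32.6)^2 = 207.36
  (44 - 32.6)^2 = 129.96
  (26 - 32.6)^2 = 43.56
Step 3: Sum of squared deviations = 2158.4
Step 4: Sample variance = 2158.4 / 9 = 239.8222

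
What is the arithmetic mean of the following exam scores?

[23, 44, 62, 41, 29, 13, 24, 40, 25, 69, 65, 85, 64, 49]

45.2143

Step 1: Sum all values: 23 + 44 + 62 + 41 + 29 + 13 + 24 + 40 + 25 + 69 + 65 + 85 + 64 + 49 = 633
Step 2: Count the number of values: n = 14
Step 3: Mean = sum / n = 633 / 14 = 45.2143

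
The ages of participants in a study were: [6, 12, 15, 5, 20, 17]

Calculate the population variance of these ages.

30.25

Step 1: Compute the mean: (6 + 12 + 15 + 5 + 20 + 17) / 6 = 12.5
Step 2: Compute squared deviations from the mean:
  (6 - 12.5)^2 = 42.25
  (12 - 12.5)^2 = 0.25
  (15 - 12.5)^2 = 6.25
  (5 - 12.5)^2 = 56.25
  (20 - 12.5)^2 = 56.25
  (17 - 12.5)^2 = 20.25
Step 3: Sum of squared deviations = 181.5
Step 4: Population variance = 181.5 / 6 = 30.25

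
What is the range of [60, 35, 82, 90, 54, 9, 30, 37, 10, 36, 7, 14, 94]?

87

Step 1: Identify the maximum value: max = 94
Step 2: Identify the minimum value: min = 7
Step 3: Range = max - min = 94 - 7 = 87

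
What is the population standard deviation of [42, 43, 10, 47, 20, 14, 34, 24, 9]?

14.0238

Step 1: Compute the mean: 27
Step 2: Sum of squared deviations from the mean: 1770
Step 3: Population variance = 1770 / 9 = 196.6667
Step 4: Standard deviation = sqrt(196.6667) = 14.0238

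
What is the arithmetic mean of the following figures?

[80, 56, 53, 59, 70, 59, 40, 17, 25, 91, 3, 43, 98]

53.3846

Step 1: Sum all values: 80 + 56 + 53 + 59 + 70 + 59 + 40 + 17 + 25 + 91 + 3 + 43 + 98 = 694
Step 2: Count the number of values: n = 13
Step 3: Mean = sum / n = 694 / 13 = 53.3846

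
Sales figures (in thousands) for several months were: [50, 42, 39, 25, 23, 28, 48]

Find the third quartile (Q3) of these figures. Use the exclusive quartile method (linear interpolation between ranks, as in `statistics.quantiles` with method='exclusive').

48

Step 1: Sort the data: [23, 25, 28, 39, 42, 48, 50]
Step 2: n = 7
Step 3: Using the exclusive quartile method:
  Q1 = 25
  Q2 (median) = 39
  Q3 = 48
  IQR = Q3 - Q1 = 48 - 25 = 23
Step 4: Q3 = 48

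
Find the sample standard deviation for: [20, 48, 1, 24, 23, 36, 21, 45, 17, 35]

14.1264

Step 1: Compute the mean: 27
Step 2: Sum of squared deviations from the mean: 1796
Step 3: Sample variance = 1796 / 9 = 199.5556
Step 4: Standard deviation = sqrt(199.5556) = 14.1264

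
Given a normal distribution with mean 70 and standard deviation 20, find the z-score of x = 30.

-2

Step 1: Recall the z-score formula: z = (x - mu) / sigma
Step 2: Substitute values: z = (30 - 70) / 20
Step 3: z = -40 / 20 = -2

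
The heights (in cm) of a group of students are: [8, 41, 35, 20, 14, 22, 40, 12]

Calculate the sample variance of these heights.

169.4286

Step 1: Compute the mean: (8 + 41 + 35 + 20 + 14 + 22 + 40 + 12) / 8 = 24
Step 2: Compute squared deviations from the mean:
  (8 - 24)^2 = 256
  (41 - 24)^2 = 289
  (35 - 24)^2 = 121
  (20 - 24)^2 = 16
  (14 - 24)^2 = 100
  (22 - 24)^2 = 4
  (40 - 24)^2 = 256
  (12 - 24)^2 = 144
Step 3: Sum of squared deviations = 1186
Step 4: Sample variance = 1186 / 7 = 169.4286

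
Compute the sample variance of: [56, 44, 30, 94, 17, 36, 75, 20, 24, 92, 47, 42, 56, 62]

608.4011

Step 1: Compute the mean: (56 + 44 + 30 + 94 + 17 + 36 + 75 + 20 + 24 + 92 + 47 + 42 + 56 + 62) / 14 = 49.6429
Step 2: Compute squared deviations from the mean:
  (56 - 49.6429)^2 = 40.4133
  (44 - 49.6429)^2 = 31.8418
  (30 - 49.6429)^2 = 385.8418
  (94 - 49.6429)^2 = 1967.5561
  (17 - 49.6429)^2 = 1065.5561
  (36 - 49.6429)^2 = 186.1276
  (75 - 49.6429)^2 = 642.9847
  (20 - 49.6429)^2 = 878.699
  (24 - 49.6429)^2 = 657.5561
  (92 - 49.6429)^2 = 1794.1276
  (47 - 49.6429)^2 = 6.9847
  (42 - 49.6429)^2 = 58.4133
  (56 - 49.6429)^2 = 40.4133
  (62 - 49.6429)^2 = 152.699
Step 3: Sum of squared deviations = 7909.2143
Step 4: Sample variance = 7909.2143 / 13 = 608.4011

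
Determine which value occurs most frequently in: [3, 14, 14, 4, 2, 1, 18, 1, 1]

1

Step 1: Count the frequency of each value:
  1: appears 3 time(s)
  2: appears 1 time(s)
  3: appears 1 time(s)
  4: appears 1 time(s)
  14: appears 2 time(s)
  18: appears 1 time(s)
Step 2: The value 1 appears most frequently (3 times).
Step 3: Mode = 1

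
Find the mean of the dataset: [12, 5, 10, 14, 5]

9.2

Step 1: Sum all values: 12 + 5 + 10 + 14 + 5 = 46
Step 2: Count the number of values: n = 5
Step 3: Mean = sum / n = 46 / 5 = 9.2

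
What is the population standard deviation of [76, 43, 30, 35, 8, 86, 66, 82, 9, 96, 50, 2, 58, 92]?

31.1003

Step 1: Compute the mean: 52.3571
Step 2: Sum of squared deviations from the mean: 13541.2143
Step 3: Population variance = 13541.2143 / 14 = 967.2296
Step 4: Standard deviation = sqrt(967.2296) = 31.1003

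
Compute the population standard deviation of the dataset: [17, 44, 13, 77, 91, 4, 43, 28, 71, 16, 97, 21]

31.2156

Step 1: Compute the mean: 43.5
Step 2: Sum of squared deviations from the mean: 11693
Step 3: Population variance = 11693 / 12 = 974.4167
Step 4: Standard deviation = sqrt(974.4167) = 31.2156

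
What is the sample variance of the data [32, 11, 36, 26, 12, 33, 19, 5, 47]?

189.7778

Step 1: Compute the mean: (32 + 11 + 36 + 26 + 12 + 33 + 19 + 5 + 47) / 9 = 24.5556
Step 2: Compute squared deviations from the mean:
  (32 - 24.5556)^2 = 55.4198
  (11 - 24.5556)^2 = 183.7531
  (36 - 24.5556)^2 = 130.9753
  (26 - 24.5556)^2 = 2.0864
  (12 - 24.5556)^2 = 157.642
  (33 - 24.5556)^2 = 71.3086
  (19 - 24.5556)^2 = 30.8642
  (5 - 24.5556)^2 = 382.4198
  (47 - 24.5556)^2 = 503.7531
Step 3: Sum of squared deviations = 1518.2222
Step 4: Sample variance = 1518.2222 / 8 = 189.7778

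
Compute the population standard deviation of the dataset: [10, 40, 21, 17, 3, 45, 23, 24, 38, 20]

12.6685

Step 1: Compute the mean: 24.1
Step 2: Sum of squared deviations from the mean: 1604.9
Step 3: Population variance = 1604.9 / 10 = 160.49
Step 4: Standard deviation = sqrt(160.49) = 12.6685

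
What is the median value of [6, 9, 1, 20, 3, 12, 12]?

9

Step 1: Sort the data in ascending order: [1, 3, 6, 9, 12, 12, 20]
Step 2: The number of values is n = 7.
Step 3: Since n is odd, the median is the middle value at position 4: 9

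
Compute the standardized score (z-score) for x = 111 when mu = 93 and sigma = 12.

1.5

Step 1: Recall the z-score formula: z = (x - mu) / sigma
Step 2: Substitute values: z = (111 - 93) / 12
Step 3: z = 18 / 12 = 1.5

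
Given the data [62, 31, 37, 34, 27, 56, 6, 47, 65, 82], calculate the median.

42

Step 1: Sort the data in ascending order: [6, 27, 31, 34, 37, 47, 56, 62, 65, 82]
Step 2: The number of values is n = 10.
Step 3: Since n is even, the median is the average of positions 5 and 6:
  Median = (37 + 47) / 2 = 42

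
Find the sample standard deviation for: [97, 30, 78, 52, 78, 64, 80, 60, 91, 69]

19.6041

Step 1: Compute the mean: 69.9
Step 2: Sum of squared deviations from the mean: 3458.9
Step 3: Sample variance = 3458.9 / 9 = 384.3222
Step 4: Standard deviation = sqrt(384.3222) = 19.6041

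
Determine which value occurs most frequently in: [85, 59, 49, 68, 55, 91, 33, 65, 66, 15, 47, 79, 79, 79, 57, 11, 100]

79

Step 1: Count the frequency of each value:
  11: appears 1 time(s)
  15: appears 1 time(s)
  33: appears 1 time(s)
  47: appears 1 time(s)
  49: appears 1 time(s)
  55: appears 1 time(s)
  57: appears 1 time(s)
  59: appears 1 time(s)
  65: appears 1 time(s)
  66: appears 1 time(s)
  68: appears 1 time(s)
  79: appears 3 time(s)
  85: appears 1 time(s)
  91: appears 1 time(s)
  100: appears 1 time(s)
Step 2: The value 79 appears most frequently (3 times).
Step 3: Mode = 79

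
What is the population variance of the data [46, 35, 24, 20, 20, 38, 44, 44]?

106.6094

Step 1: Compute the mean: (46 + 35 + 24 + 20 + 20 + 38 + 44 + 44) / 8 = 33.875
Step 2: Compute squared deviations from the mean:
  (46 - 33.875)^2 = 147.0156
  (35 - 33.875)^2 = 1.2656
  (24 - 33.875)^2 = 97.5156
  (20 - 33.875)^2 = 192.5156
  (20 - 33.875)^2 = 192.5156
  (38 - 33.875)^2 = 17.0156
  (44 - 33.875)^2 = 102.5156
  (44 - 33.875)^2 = 102.5156
Step 3: Sum of squared deviations = 852.875
Step 4: Population variance = 852.875 / 8 = 106.6094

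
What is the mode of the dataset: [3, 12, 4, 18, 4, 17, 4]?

4

Step 1: Count the frequency of each value:
  3: appears 1 time(s)
  4: appears 3 time(s)
  12: appears 1 time(s)
  17: appears 1 time(s)
  18: appears 1 time(s)
Step 2: The value 4 appears most frequently (3 times).
Step 3: Mode = 4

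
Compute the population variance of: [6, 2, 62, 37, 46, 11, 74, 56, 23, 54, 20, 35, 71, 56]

536.1071

Step 1: Compute the mean: (6 + 2 + 62 + 37 + 46 + 11 + 74 + 56 + 23 + 54 + 20 + 35 + 71 + 56) / 14 = 39.5
Step 2: Compute squared deviations from the mean:
  (6 - 39.5)^2 = 1122.25
  (2 - 39.5)^2 = 1406.25
  (62 - 39.5)^2 = 506.25
  (37 - 39.5)^2 = 6.25
  (46 - 39.5)^2 = 42.25
  (11 - 39.5)^2 = 812.25
  (74 - 39.5)^2 = 1190.25
  (56 - 39.5)^2 = 272.25
  (23 - 39.5)^2 = 272.25
  (54 - 39.5)^2 = 210.25
  (20 - 39.5)^2 = 380.25
  (35 - 39.5)^2 = 20.25
  (71 - 39.5)^2 = 992.25
  (56 - 39.5)^2 = 272.25
Step 3: Sum of squared deviations = 7505.5
Step 4: Population variance = 7505.5 / 14 = 536.1071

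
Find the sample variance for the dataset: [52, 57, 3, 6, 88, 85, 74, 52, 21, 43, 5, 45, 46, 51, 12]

788.6667

Step 1: Compute the mean: (52 + 57 + 3 + 6 + 88 + 85 + 74 + 52 + 21 + 43 + 5 + 45 + 46 + 51 + 12) / 15 = 42.6667
Step 2: Compute squared deviations from the mean:
  (52 - 42.6667)^2 = 87.1111
  (57 - 42.6667)^2 = 205.4444
  (3 - 42.6667)^2 = 1573.4444
  (6 - 42.6667)^2 = 1344.4444
  (88 - 42.6667)^2 = 2055.1111
  (85 - 42.6667)^2 = 1792.1111
  (74 - 42.6667)^2 = 981.7778
  (52 - 42.6667)^2 = 87.1111
  (21 - 42.6667)^2 = 469.4444
  (43 - 42.6667)^2 = 0.1111
  (5 - 42.6667)^2 = 1418.7778
  (45 - 42.6667)^2 = 5.4444
  (46 - 42.6667)^2 = 11.1111
  (51 - 42.6667)^2 = 69.4444
  (12 - 42.6667)^2 = 940.4444
Step 3: Sum of squared deviations = 11041.3333
Step 4: Sample variance = 11041.3333 / 14 = 788.6667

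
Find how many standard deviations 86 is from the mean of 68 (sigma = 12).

1.5

Step 1: Recall the z-score formula: z = (x - mu) / sigma
Step 2: Substitute values: z = (86 - 68) / 12
Step 3: z = 18 / 12 = 1.5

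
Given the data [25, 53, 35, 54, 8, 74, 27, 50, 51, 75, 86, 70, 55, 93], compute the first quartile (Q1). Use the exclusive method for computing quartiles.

33

Step 1: Sort the data: [8, 25, 27, 35, 50, 51, 53, 54, 55, 70, 74, 75, 86, 93]
Step 2: n = 14
Step 3: Using the exclusive quartile method:
  Q1 = 33
  Q2 (median) = 53.5
  Q3 = 74.25
  IQR = Q3 - Q1 = 74.25 - 33 = 41.25
Step 4: Q1 = 33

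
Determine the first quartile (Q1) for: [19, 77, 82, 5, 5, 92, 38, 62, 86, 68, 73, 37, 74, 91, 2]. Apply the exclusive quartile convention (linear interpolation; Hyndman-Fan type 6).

19

Step 1: Sort the data: [2, 5, 5, 19, 37, 38, 62, 68, 73, 74, 77, 82, 86, 91, 92]
Step 2: n = 15
Step 3: Using the exclusive quartile method:
  Q1 = 19
  Q2 (median) = 68
  Q3 = 82
  IQR = Q3 - Q1 = 82 - 19 = 63
Step 4: Q1 = 19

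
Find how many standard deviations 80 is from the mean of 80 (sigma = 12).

0

Step 1: Recall the z-score formula: z = (x - mu) / sigma
Step 2: Substitute values: z = (80 - 80) / 12
Step 3: z = 0 / 12 = 0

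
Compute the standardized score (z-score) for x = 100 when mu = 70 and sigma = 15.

2

Step 1: Recall the z-score formula: z = (x - mu) / sigma
Step 2: Substitute values: z = (100 - 70) / 15
Step 3: z = 30 / 15 = 2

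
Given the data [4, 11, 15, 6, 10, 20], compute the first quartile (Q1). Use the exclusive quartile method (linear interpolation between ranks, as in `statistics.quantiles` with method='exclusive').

5.5

Step 1: Sort the data: [4, 6, 10, 11, 15, 20]
Step 2: n = 6
Step 3: Using the exclusive quartile method:
  Q1 = 5.5
  Q2 (median) = 10.5
  Q3 = 16.25
  IQR = Q3 - Q1 = 16.25 - 5.5 = 10.75
Step 4: Q1 = 5.5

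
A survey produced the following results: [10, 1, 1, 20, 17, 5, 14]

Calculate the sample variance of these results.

58.5714

Step 1: Compute the mean: (10 + 1 + 1 + 20 + 17 + 5 + 14) / 7 = 9.7143
Step 2: Compute squared deviations from the mean:
  (10 - 9.7143)^2 = 0.0816
  (1 - 9.7143)^2 = 75.9388
  (1 - 9.7143)^2 = 75.9388
  (20 - 9.7143)^2 = 105.7959
  (17 - 9.7143)^2 = 53.0816
  (5 - 9.7143)^2 = 22.2245
  (14 - 9.7143)^2 = 18.3673
Step 3: Sum of squared deviations = 351.4286
Step 4: Sample variance = 351.4286 / 6 = 58.5714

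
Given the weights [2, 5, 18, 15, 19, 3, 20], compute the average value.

11.7143

Step 1: Sum all values: 2 + 5 + 18 + 15 + 19 + 3 + 20 = 82
Step 2: Count the number of values: n = 7
Step 3: Mean = sum / n = 82 / 7 = 11.7143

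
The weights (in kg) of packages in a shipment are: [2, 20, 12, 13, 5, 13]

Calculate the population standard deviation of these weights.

5.8713

Step 1: Compute the mean: 10.8333
Step 2: Sum of squared deviations from the mean: 206.8333
Step 3: Population variance = 206.8333 / 6 = 34.4722
Step 4: Standard deviation = sqrt(34.4722) = 5.8713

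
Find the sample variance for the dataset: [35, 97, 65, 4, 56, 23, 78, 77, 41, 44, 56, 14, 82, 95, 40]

816.7429

Step 1: Compute the mean: (35 + 97 + 65 + 4 + 56 + 23 + 78 + 77 + 41 + 44 + 56 + 14 + 82 + 95 + 40) / 15 = 53.8
Step 2: Compute squared deviations from the mean:
  (35 - 53.8)^2 = 353.44
  (97 - 53.8)^2 = 1866.24
  (65 - 53.8)^2 = 125.44
  (4 - 53.8)^2 = 2480.04
  (56 - 53.8)^2 = 4.84
  (23 - 53.8)^2 = 948.64
  (78 - 53.8)^2 = 585.64
  (77 - 53.8)^2 = 538.24
  (41 - 53.8)^2 = 163.84
  (44 - 53.8)^2 = 96.04
  (56 - 53.8)^2 = 4.84
  (14 - 53.8)^2 = 1584.04
  (82 - 53.8)^2 = 795.24
  (95 - 53.8)^2 = 1697.44
  (40 - 53.8)^2 = 190.44
Step 3: Sum of squared deviations = 11434.4
Step 4: Sample variance = 11434.4 / 14 = 816.7429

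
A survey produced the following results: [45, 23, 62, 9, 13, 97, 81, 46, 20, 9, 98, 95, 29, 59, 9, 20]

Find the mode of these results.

9

Step 1: Count the frequency of each value:
  9: appears 3 time(s)
  13: appears 1 time(s)
  20: appears 2 time(s)
  23: appears 1 time(s)
  29: appears 1 time(s)
  45: appears 1 time(s)
  46: appears 1 time(s)
  59: appears 1 time(s)
  62: appears 1 time(s)
  81: appears 1 time(s)
  95: appears 1 time(s)
  97: appears 1 time(s)
  98: appears 1 time(s)
Step 2: The value 9 appears most frequently (3 times).
Step 3: Mode = 9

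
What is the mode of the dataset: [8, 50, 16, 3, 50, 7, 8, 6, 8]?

8

Step 1: Count the frequency of each value:
  3: appears 1 time(s)
  6: appears 1 time(s)
  7: appears 1 time(s)
  8: appears 3 time(s)
  16: appears 1 time(s)
  50: appears 2 time(s)
Step 2: The value 8 appears most frequently (3 times).
Step 3: Mode = 8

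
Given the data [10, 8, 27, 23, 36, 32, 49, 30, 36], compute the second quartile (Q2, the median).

30

Step 1: Sort the data: [8, 10, 23, 27, 30, 32, 36, 36, 49]
Step 2: n = 9
Step 3: Q2 is the median. Since n is odd, it is the middle value at position 5: 30
Step 4: Q2 = 30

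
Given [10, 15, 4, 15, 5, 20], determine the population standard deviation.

5.7373

Step 1: Compute the mean: 11.5
Step 2: Sum of squared deviations from the mean: 197.5
Step 3: Population variance = 197.5 / 6 = 32.9167
Step 4: Standard deviation = sqrt(32.9167) = 5.7373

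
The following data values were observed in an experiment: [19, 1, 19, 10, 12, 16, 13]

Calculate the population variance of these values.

33.551

Step 1: Compute the mean: (19 + 1 + 19 + 10 + 12 + 16 + 13) / 7 = 12.8571
Step 2: Compute squared deviations from the mean:
  (19 - 12.8571)^2 = 37.7347
  (1 - 12.8571)^2 = 140.5918
  (19 - 12.8571)^2 = 37.7347
  (10 - 12.8571)^2 = 8.1633
  (12 - 12.8571)^2 = 0.7347
  (16 - 12.8571)^2 = 9.8776
  (13 - 12.8571)^2 = 0.0204
Step 3: Sum of squared deviations = 234.8571
Step 4: Population variance = 234.8571 / 7 = 33.551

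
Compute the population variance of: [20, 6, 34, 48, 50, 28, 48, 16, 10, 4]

288.64

Step 1: Compute the mean: (20 + 6 + 34 + 48 + 50 + 28 + 48 + 16 + 10 + 4) / 10 = 26.4
Step 2: Compute squared deviations from the mean:
  (20 - 26.4)^2 = 40.96
  (6 - 26.4)^2 = 416.16
  (34 - 26.4)^2 = 57.76
  (48 - 26.4)^2 = 466.56
  (50 - 26.4)^2 = 556.96
  (28 - 26.4)^2 = 2.56
  (48 - 26.4)^2 = 466.56
  (16 - 26.4)^2 = 108.16
  (10 - 26.4)^2 = 268.96
  (4 - 26.4)^2 = 501.76
Step 3: Sum of squared deviations = 2886.4
Step 4: Population variance = 2886.4 / 10 = 288.64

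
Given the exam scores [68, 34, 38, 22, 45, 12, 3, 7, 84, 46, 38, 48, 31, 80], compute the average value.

39.7143

Step 1: Sum all values: 68 + 34 + 38 + 22 + 45 + 12 + 3 + 7 + 84 + 46 + 38 + 48 + 31 + 80 = 556
Step 2: Count the number of values: n = 14
Step 3: Mean = sum / n = 556 / 14 = 39.7143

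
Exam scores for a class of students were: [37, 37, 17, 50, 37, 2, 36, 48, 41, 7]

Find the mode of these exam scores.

37

Step 1: Count the frequency of each value:
  2: appears 1 time(s)
  7: appears 1 time(s)
  17: appears 1 time(s)
  36: appears 1 time(s)
  37: appears 3 time(s)
  41: appears 1 time(s)
  48: appears 1 time(s)
  50: appears 1 time(s)
Step 2: The value 37 appears most frequently (3 times).
Step 3: Mode = 37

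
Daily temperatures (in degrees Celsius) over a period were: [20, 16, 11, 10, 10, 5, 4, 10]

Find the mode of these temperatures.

10

Step 1: Count the frequency of each value:
  4: appears 1 time(s)
  5: appears 1 time(s)
  10: appears 3 time(s)
  11: appears 1 time(s)
  16: appears 1 time(s)
  20: appears 1 time(s)
Step 2: The value 10 appears most frequently (3 times).
Step 3: Mode = 10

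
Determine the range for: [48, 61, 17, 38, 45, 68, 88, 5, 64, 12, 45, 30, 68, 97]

92

Step 1: Identify the maximum value: max = 97
Step 2: Identify the minimum value: min = 5
Step 3: Range = max - min = 97 - 5 = 92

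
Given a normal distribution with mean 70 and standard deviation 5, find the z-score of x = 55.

-3

Step 1: Recall the z-score formula: z = (x - mu) / sigma
Step 2: Substitute values: z = (55 - 70) / 5
Step 3: z = -15 / 5 = -3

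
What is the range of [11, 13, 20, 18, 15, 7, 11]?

13

Step 1: Identify the maximum value: max = 20
Step 2: Identify the minimum value: min = 7
Step 3: Range = max - min = 20 - 7 = 13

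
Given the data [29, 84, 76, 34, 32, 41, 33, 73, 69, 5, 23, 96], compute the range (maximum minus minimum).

91

Step 1: Identify the maximum value: max = 96
Step 2: Identify the minimum value: min = 5
Step 3: Range = max - min = 96 - 5 = 91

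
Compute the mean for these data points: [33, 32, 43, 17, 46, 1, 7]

25.5714

Step 1: Sum all values: 33 + 32 + 43 + 17 + 46 + 1 + 7 = 179
Step 2: Count the number of values: n = 7
Step 3: Mean = sum / n = 179 / 7 = 25.5714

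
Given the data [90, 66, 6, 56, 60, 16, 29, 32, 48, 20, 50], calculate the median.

48

Step 1: Sort the data in ascending order: [6, 16, 20, 29, 32, 48, 50, 56, 60, 66, 90]
Step 2: The number of values is n = 11.
Step 3: Since n is odd, the median is the middle value at position 6: 48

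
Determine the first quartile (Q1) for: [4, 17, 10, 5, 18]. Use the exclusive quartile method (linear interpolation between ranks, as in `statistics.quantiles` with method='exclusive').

4.5

Step 1: Sort the data: [4, 5, 10, 17, 18]
Step 2: n = 5
Step 3: Using the exclusive quartile method:
  Q1 = 4.5
  Q2 (median) = 10
  Q3 = 17.5
  IQR = Q3 - Q1 = 17.5 - 4.5 = 13
Step 4: Q1 = 4.5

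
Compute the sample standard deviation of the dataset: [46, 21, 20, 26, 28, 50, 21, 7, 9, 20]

13.8948

Step 1: Compute the mean: 24.8
Step 2: Sum of squared deviations from the mean: 1737.6
Step 3: Sample variance = 1737.6 / 9 = 193.0667
Step 4: Standard deviation = sqrt(193.0667) = 13.8948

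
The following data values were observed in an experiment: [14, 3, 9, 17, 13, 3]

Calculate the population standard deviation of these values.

5.3671

Step 1: Compute the mean: 9.8333
Step 2: Sum of squared deviations from the mean: 172.8333
Step 3: Population variance = 172.8333 / 6 = 28.8056
Step 4: Standard deviation = sqrt(28.8056) = 5.3671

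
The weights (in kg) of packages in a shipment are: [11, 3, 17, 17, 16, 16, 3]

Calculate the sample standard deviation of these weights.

6.3882

Step 1: Compute the mean: 11.8571
Step 2: Sum of squared deviations from the mean: 244.8571
Step 3: Sample variance = 244.8571 / 6 = 40.8095
Step 4: Standard deviation = sqrt(40.8095) = 6.3882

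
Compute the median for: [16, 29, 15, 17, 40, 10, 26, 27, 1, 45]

21.5

Step 1: Sort the data in ascending order: [1, 10, 15, 16, 17, 26, 27, 29, 40, 45]
Step 2: The number of values is n = 10.
Step 3: Since n is even, the median is the average of positions 5 and 6:
  Median = (17 + 26) / 2 = 21.5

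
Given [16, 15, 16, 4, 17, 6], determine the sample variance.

33.0667

Step 1: Compute the mean: (16 + 15 + 16 + 4 + 17 + 6) / 6 = 12.3333
Step 2: Compute squared deviations from the mean:
  (16 - 12.3333)^2 = 13.4444
  (15 - 12.3333)^2 = 7.1111
  (16 - 12.3333)^2 = 13.4444
  (4 - 12.3333)^2 = 69.4444
  (17 - 12.3333)^2 = 21.7778
  (6 - 12.3333)^2 = 40.1111
Step 3: Sum of squared deviations = 165.3333
Step 4: Sample variance = 165.3333 / 5 = 33.0667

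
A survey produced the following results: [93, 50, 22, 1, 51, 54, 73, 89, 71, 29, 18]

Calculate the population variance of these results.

818.8099

Step 1: Compute the mean: (93 + 50 + 22 + 1 + 51 + 54 + 73 + 89 + 71 + 29 + 18) / 11 = 50.0909
Step 2: Compute squared deviations from the mean:
  (93 - 50.0909)^2 = 1841.1901
  (50 - 50.0909)^2 = 0.0083
  (22 - 50.0909)^2 = 789.0992
  (1 - 50.0909)^2 = 2409.9174
  (51 - 50.0909)^2 = 0.8264
  (54 - 50.0909)^2 = 15.281
  (73 - 50.0909)^2 = 524.8264
  (89 - 50.0909)^2 = 1513.9174
  (71 - 50.0909)^2 = 437.1901
  (29 - 50.0909)^2 = 444.8264
  (18 - 50.0909)^2 = 1029.8264
Step 3: Sum of squared deviations = 9006.9091
Step 4: Population variance = 9006.9091 / 11 = 818.8099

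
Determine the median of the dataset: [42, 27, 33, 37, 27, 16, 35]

33

Step 1: Sort the data in ascending order: [16, 27, 27, 33, 35, 37, 42]
Step 2: The number of values is n = 7.
Step 3: Since n is odd, the median is the middle value at position 4: 33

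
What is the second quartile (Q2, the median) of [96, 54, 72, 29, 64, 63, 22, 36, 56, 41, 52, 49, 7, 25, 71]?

52

Step 1: Sort the data: [7, 22, 25, 29, 36, 41, 49, 52, 54, 56, 63, 64, 71, 72, 96]
Step 2: n = 15
Step 3: Q2 is the median. Since n is odd, it is the middle value at position 8: 52
Step 4: Q2 = 52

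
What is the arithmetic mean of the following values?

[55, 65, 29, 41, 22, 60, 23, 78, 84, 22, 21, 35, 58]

45.6154

Step 1: Sum all values: 55 + 65 + 29 + 41 + 22 + 60 + 23 + 78 + 84 + 22 + 21 + 35 + 58 = 593
Step 2: Count the number of values: n = 13
Step 3: Mean = sum / n = 593 / 13 = 45.6154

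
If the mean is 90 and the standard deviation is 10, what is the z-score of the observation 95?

0.5

Step 1: Recall the z-score formula: z = (x - mu) / sigma
Step 2: Substitute values: z = (95 - 90) / 10
Step 3: z = 5 / 10 = 0.5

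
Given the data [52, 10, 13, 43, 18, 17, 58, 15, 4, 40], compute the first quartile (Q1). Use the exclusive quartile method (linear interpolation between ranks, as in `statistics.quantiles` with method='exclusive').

12.25

Step 1: Sort the data: [4, 10, 13, 15, 17, 18, 40, 43, 52, 58]
Step 2: n = 10
Step 3: Using the exclusive quartile method:
  Q1 = 12.25
  Q2 (median) = 17.5
  Q3 = 45.25
  IQR = Q3 - Q1 = 45.25 - 12.25 = 33
Step 4: Q1 = 12.25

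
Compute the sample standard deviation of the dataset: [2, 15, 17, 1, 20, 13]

7.9666

Step 1: Compute the mean: 11.3333
Step 2: Sum of squared deviations from the mean: 317.3333
Step 3: Sample variance = 317.3333 / 5 = 63.4667
Step 4: Standard deviation = sqrt(63.4667) = 7.9666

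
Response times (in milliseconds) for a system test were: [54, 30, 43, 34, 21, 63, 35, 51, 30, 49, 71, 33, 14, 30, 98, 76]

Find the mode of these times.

30

Step 1: Count the frequency of each value:
  14: appears 1 time(s)
  21: appears 1 time(s)
  30: appears 3 time(s)
  33: appears 1 time(s)
  34: appears 1 time(s)
  35: appears 1 time(s)
  43: appears 1 time(s)
  49: appears 1 time(s)
  51: appears 1 time(s)
  54: appears 1 time(s)
  63: appears 1 time(s)
  71: appears 1 time(s)
  76: appears 1 time(s)
  98: appears 1 time(s)
Step 2: The value 30 appears most frequently (3 times).
Step 3: Mode = 30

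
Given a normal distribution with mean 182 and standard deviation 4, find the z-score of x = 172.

-2.5

Step 1: Recall the z-score formula: z = (x - mu) / sigma
Step 2: Substitute values: z = (172 - 182) / 4
Step 3: z = -10 / 4 = -2.5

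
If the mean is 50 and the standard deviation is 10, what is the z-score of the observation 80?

3

Step 1: Recall the z-score formula: z = (x - mu) / sigma
Step 2: Substitute values: z = (80 - 50) / 10
Step 3: z = 30 / 10 = 3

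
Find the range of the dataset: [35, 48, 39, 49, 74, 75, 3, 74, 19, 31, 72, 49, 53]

72

Step 1: Identify the maximum value: max = 75
Step 2: Identify the minimum value: min = 3
Step 3: Range = max - min = 75 - 3 = 72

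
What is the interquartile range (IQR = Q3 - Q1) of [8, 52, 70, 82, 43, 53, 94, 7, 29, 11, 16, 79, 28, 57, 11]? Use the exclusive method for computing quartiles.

59

Step 1: Sort the data: [7, 8, 11, 11, 16, 28, 29, 43, 52, 53, 57, 70, 79, 82, 94]
Step 2: n = 15
Step 3: Using the exclusive quartile method:
  Q1 = 11
  Q2 (median) = 43
  Q3 = 70
  IQR = Q3 - Q1 = 70 - 11 = 59
Step 4: IQR = 59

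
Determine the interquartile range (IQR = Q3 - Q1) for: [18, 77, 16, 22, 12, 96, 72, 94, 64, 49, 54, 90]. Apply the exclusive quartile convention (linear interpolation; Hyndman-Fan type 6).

67.75

Step 1: Sort the data: [12, 16, 18, 22, 49, 54, 64, 72, 77, 90, 94, 96]
Step 2: n = 12
Step 3: Using the exclusive quartile method:
  Q1 = 19
  Q2 (median) = 59
  Q3 = 86.75
  IQR = Q3 - Q1 = 86.75 - 19 = 67.75
Step 4: IQR = 67.75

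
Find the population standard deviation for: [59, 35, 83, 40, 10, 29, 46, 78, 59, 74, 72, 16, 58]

22.6864

Step 1: Compute the mean: 50.6923
Step 2: Sum of squared deviations from the mean: 6690.7692
Step 3: Population variance = 6690.7692 / 13 = 514.6746
Step 4: Standard deviation = sqrt(514.6746) = 22.6864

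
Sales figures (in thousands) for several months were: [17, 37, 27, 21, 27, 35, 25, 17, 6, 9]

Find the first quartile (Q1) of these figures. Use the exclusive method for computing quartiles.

15

Step 1: Sort the data: [6, 9, 17, 17, 21, 25, 27, 27, 35, 37]
Step 2: n = 10
Step 3: Using the exclusive quartile method:
  Q1 = 15
  Q2 (median) = 23
  Q3 = 29
  IQR = Q3 - Q1 = 29 - 15 = 14
Step 4: Q1 = 15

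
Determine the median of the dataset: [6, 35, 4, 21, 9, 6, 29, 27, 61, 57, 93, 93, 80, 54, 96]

35

Step 1: Sort the data in ascending order: [4, 6, 6, 9, 21, 27, 29, 35, 54, 57, 61, 80, 93, 93, 96]
Step 2: The number of values is n = 15.
Step 3: Since n is odd, the median is the middle value at position 8: 35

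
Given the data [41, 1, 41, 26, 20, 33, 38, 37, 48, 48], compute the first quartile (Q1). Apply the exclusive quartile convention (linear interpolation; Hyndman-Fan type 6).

24.5

Step 1: Sort the data: [1, 20, 26, 33, 37, 38, 41, 41, 48, 48]
Step 2: n = 10
Step 3: Using the exclusive quartile method:
  Q1 = 24.5
  Q2 (median) = 37.5
  Q3 = 42.75
  IQR = Q3 - Q1 = 42.75 - 24.5 = 18.25
Step 4: Q1 = 24.5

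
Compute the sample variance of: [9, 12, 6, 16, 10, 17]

17.8667

Step 1: Compute the mean: (9 + 12 + 6 + 16 + 10 + 17) / 6 = 11.6667
Step 2: Compute squared deviations from the mean:
  (9 - 11.6667)^2 = 7.1111
  (12 - 11.6667)^2 = 0.1111
  (6 - 11.6667)^2 = 32.1111
  (16 - 11.6667)^2 = 18.7778
  (10 - 11.6667)^2 = 2.7778
  (17 - 11.6667)^2 = 28.4444
Step 3: Sum of squared deviations = 89.3333
Step 4: Sample variance = 89.3333 / 5 = 17.8667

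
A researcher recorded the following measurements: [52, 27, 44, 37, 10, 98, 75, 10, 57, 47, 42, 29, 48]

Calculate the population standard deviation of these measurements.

23.2259

Step 1: Compute the mean: 44.3077
Step 2: Sum of squared deviations from the mean: 7012.7692
Step 3: Population variance = 7012.7692 / 13 = 539.4438
Step 4: Standard deviation = sqrt(539.4438) = 23.2259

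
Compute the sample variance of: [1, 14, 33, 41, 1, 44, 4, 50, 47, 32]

391.5667

Step 1: Compute the mean: (1 + 14 + 33 + 41 + 1 + 44 + 4 + 50 + 47 + 32) / 10 = 26.7
Step 2: Compute squared deviations from the mean:
  (1 - 26.7)^2 = 660.49
  (14 - 26.7)^2 = 161.29
  (33 - 26.7)^2 = 39.69
  (41 - 26.7)^2 = 204.49
  (1 - 26.7)^2 = 660.49
  (44 - 26.7)^2 = 299.29
  (4 - 26.7)^2 = 515.29
  (50 - 26.7)^2 = 542.89
  (47 - 26.7)^2 = 412.09
  (32 - 26.7)^2 = 28.09
Step 3: Sum of squared deviations = 3524.1
Step 4: Sample variance = 3524.1 / 9 = 391.5667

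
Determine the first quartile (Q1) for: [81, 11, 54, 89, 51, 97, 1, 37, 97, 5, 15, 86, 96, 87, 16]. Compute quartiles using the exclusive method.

15

Step 1: Sort the data: [1, 5, 11, 15, 16, 37, 51, 54, 81, 86, 87, 89, 96, 97, 97]
Step 2: n = 15
Step 3: Using the exclusive quartile method:
  Q1 = 15
  Q2 (median) = 54
  Q3 = 89
  IQR = Q3 - Q1 = 89 - 15 = 74
Step 4: Q1 = 15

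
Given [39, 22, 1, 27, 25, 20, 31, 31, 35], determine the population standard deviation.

10.4243

Step 1: Compute the mean: 25.6667
Step 2: Sum of squared deviations from the mean: 978
Step 3: Population variance = 978 / 9 = 108.6667
Step 4: Standard deviation = sqrt(108.6667) = 10.4243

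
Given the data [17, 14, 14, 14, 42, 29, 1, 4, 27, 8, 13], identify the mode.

14

Step 1: Count the frequency of each value:
  1: appears 1 time(s)
  4: appears 1 time(s)
  8: appears 1 time(s)
  13: appears 1 time(s)
  14: appears 3 time(s)
  17: appears 1 time(s)
  27: appears 1 time(s)
  29: appears 1 time(s)
  42: appears 1 time(s)
Step 2: The value 14 appears most frequently (3 times).
Step 3: Mode = 14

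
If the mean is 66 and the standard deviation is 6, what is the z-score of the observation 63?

-0.5

Step 1: Recall the z-score formula: z = (x - mu) / sigma
Step 2: Substitute values: z = (63 - 66) / 6
Step 3: z = -3 / 6 = -0.5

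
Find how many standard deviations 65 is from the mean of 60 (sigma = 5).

1

Step 1: Recall the z-score formula: z = (x - mu) / sigma
Step 2: Substitute values: z = (65 - 60) / 5
Step 3: z = 5 / 5 = 1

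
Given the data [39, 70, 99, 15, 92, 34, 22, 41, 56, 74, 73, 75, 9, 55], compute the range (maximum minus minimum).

90

Step 1: Identify the maximum value: max = 99
Step 2: Identify the minimum value: min = 9
Step 3: Range = max - min = 99 - 9 = 90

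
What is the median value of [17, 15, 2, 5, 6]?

6

Step 1: Sort the data in ascending order: [2, 5, 6, 15, 17]
Step 2: The number of values is n = 5.
Step 3: Since n is odd, the median is the middle value at position 3: 6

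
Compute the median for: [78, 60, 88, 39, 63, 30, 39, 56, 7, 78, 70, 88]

61.5

Step 1: Sort the data in ascending order: [7, 30, 39, 39, 56, 60, 63, 70, 78, 78, 88, 88]
Step 2: The number of values is n = 12.
Step 3: Since n is even, the median is the average of positions 6 and 7:
  Median = (60 + 63) / 2 = 61.5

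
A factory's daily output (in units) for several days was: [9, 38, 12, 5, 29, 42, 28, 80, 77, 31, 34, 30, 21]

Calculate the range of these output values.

75

Step 1: Identify the maximum value: max = 80
Step 2: Identify the minimum value: min = 5
Step 3: Range = max - min = 80 - 5 = 75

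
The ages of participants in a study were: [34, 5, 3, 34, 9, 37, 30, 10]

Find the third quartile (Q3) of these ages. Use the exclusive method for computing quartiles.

34

Step 1: Sort the data: [3, 5, 9, 10, 30, 34, 34, 37]
Step 2: n = 8
Step 3: Using the exclusive quartile method:
  Q1 = 6
  Q2 (median) = 20
  Q3 = 34
  IQR = Q3 - Q1 = 34 - 6 = 28
Step 4: Q3 = 34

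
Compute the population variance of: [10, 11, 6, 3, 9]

8.56

Step 1: Compute the mean: (10 + 11 + 6 + 3 + 9) / 5 = 7.8
Step 2: Compute squared deviations from the mean:
  (10 - 7.8)^2 = 4.84
  (11 - 7.8)^2 = 10.24
  (6 - 7.8)^2 = 3.24
  (3 - 7.8)^2 = 23.04
  (9 - 7.8)^2 = 1.44
Step 3: Sum of squared deviations = 42.8
Step 4: Population variance = 42.8 / 5 = 8.56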